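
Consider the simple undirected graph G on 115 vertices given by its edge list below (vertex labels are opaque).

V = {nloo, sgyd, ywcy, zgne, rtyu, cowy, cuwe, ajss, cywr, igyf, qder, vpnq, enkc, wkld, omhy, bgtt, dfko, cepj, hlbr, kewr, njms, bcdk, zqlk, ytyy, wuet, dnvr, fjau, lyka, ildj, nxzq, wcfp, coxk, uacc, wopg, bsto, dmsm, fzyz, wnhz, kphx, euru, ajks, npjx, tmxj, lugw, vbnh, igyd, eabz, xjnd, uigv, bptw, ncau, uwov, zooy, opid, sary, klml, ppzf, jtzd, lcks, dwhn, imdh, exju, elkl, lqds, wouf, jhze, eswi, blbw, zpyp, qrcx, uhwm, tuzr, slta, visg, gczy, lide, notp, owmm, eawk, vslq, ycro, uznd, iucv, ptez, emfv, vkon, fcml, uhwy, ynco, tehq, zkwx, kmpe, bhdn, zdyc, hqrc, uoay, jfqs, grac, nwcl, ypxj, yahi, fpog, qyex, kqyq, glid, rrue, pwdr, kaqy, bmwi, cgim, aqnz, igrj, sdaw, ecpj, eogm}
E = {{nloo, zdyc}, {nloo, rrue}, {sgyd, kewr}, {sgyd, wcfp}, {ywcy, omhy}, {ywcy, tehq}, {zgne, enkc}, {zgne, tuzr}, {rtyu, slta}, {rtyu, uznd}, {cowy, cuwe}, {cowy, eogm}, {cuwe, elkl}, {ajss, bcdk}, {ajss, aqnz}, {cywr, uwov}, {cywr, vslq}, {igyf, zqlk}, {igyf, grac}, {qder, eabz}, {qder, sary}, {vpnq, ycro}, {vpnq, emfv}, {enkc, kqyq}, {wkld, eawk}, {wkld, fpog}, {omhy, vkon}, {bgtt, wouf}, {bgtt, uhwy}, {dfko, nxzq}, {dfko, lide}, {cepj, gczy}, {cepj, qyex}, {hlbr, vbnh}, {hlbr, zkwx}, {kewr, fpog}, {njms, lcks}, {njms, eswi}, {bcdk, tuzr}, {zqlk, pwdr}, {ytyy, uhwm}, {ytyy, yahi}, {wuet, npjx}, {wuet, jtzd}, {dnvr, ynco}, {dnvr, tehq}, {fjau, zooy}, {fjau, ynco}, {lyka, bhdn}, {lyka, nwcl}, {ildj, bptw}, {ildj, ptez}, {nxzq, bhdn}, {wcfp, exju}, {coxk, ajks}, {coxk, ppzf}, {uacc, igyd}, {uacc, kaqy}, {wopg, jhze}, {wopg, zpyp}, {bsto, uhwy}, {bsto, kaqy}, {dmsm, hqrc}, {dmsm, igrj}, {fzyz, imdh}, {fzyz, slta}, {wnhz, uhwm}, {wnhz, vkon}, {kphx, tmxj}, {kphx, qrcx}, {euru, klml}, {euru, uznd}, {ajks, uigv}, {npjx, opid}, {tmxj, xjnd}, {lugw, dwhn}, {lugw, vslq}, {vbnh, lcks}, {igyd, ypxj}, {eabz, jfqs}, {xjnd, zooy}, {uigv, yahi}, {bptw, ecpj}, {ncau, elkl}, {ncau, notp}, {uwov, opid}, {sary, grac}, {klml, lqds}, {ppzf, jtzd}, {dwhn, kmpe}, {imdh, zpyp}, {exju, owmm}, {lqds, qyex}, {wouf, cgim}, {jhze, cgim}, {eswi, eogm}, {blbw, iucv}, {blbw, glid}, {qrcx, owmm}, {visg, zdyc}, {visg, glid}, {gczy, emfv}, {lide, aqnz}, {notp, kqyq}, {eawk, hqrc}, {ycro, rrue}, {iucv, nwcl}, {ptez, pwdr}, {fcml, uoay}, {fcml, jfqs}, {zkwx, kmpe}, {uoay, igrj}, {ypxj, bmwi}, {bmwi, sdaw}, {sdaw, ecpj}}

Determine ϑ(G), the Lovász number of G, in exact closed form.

115*cos(pi/115)/(cos(pi/115) + 1)

deg(blbw) = 2; N(blbw) = {iucv, glid}.
N(xjnd) = {tmxj, zooy}, |N(xjnd)| = 2.
deg(pwdr) = 2; N(pwdr) = {zqlk, ptez}.
Vertex lcks has 2 neighbors: njms, vbnh.
deg(v) = 2 for all v (|V|=115); connected 2-regular on 115 ⇒ C_{115}.
spec(A) ≈ [2.0, 1.997, 1.9881, 1.9732, 1.9524, 1.9258, 1.8935, 1.8555, 1.812, 1.763, 1.7088, 1.6495, 1.5853, 1.5164, 1.4429, 1.3651, 1.2832, 1.1976, 1.1083, 1.0157, 0.9201, 0.8218, 0.721, 0.618, 0.5132, 0.4069, 0.2994, 0.1909, 0.0819, -0.0273, -0.1365, -0.2452, -0.3533, -0.4602, -0.5658, -0.6698, -0.7717, -0.8713, -0.9683, -1.0624, -1.1534, -1.2409, -1.3247, -1.4045, -1.4802, -1.5514, -1.618, -1.6798, -1.7366, -1.7882, -1.8344, -1.8752, -1.9104, -1.9399, -1.9635, -1.9814, -1.9933, -1.9993] (distinct, 4 d.p.).
λ_max=2, λ_min=-2*cos(pi/115); ϑ = −115·λ_min/(λ_max−λ_min) = 115*cos(pi/115)/(cos(pi/115) + 1).
≈ 57.48927 (to 5 d.p.).
Check 57 ≤ 115*cos(pi/115)/(cos(pi/115) + 1) ≤ 58: both strict.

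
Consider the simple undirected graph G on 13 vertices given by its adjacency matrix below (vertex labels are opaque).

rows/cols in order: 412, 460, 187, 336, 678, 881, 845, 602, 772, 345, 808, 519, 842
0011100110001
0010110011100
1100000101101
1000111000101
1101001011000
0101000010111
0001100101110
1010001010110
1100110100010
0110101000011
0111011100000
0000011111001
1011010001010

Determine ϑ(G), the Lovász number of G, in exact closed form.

sqrt(13)

Vertex 772 has 6 neighbors: 412, 460, 678, 881, 602, 519.
N(842) = {412, 187, 336, 881, 345, 519}, |N(842)| = 6.
deg(460) = 6; N(460) = {187, 678, 881, 772, 345, 808}.
Vertex 519 has 6 neighbors: 881, 845, 602, 772, 345, 842.
Every vertex has degree 6 (N=13); Paley(13): SR with (k,λ,μ)=(6,2,3).
A has 3 distinct eigenvalues ≈ [6.0, 1.30278, -2.30278].
ϑ = −N·λ_min/(λ_max−λ_min) = −13·(-sqrt(13)/2 - 1/2)/(6−(-sqrt(13)/2 - 1/2)) = sqrt(13).
Numerically 3.605551275.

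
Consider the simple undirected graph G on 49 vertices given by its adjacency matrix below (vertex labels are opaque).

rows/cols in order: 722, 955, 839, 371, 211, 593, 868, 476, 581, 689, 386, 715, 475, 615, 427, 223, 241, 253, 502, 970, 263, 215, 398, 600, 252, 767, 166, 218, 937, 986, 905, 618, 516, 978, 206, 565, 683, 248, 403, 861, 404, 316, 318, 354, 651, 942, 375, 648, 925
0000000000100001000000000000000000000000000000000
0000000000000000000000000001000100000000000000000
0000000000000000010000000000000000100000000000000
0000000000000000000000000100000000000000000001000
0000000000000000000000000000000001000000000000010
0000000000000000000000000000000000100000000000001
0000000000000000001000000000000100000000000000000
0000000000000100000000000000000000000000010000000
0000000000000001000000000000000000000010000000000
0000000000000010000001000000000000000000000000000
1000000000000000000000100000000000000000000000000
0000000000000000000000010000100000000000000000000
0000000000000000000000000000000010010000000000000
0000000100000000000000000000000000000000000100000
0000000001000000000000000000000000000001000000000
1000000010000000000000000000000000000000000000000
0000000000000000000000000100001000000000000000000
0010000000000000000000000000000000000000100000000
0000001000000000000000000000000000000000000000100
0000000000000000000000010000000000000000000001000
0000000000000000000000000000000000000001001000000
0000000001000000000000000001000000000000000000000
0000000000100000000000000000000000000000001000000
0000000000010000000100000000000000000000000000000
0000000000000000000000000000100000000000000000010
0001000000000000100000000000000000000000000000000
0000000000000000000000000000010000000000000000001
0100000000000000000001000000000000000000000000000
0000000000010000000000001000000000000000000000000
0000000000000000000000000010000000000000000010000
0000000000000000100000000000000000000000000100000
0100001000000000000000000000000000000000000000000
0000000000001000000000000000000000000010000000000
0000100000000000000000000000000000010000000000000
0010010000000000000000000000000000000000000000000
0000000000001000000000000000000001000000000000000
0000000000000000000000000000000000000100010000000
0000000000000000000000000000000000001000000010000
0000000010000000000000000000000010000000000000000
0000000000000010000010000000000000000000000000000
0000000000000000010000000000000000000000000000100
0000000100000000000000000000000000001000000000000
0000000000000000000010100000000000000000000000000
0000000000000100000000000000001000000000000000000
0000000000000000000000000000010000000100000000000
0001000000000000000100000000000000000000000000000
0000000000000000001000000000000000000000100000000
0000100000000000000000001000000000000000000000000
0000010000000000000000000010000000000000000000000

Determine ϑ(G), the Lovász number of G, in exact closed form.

Vertex 978 has 2 neighbors: 211, 565.
N(211) = {978, 648}, |N(211)| = 2.
deg(868) = 2; N(868) = {502, 618}.
deg(166) = 2; N(166) = {986, 925}.
G on 49 vertices is 2-regular; the odd cycle C_{49}.
spec(A) ≈ [2.0, 1.984, 1.935, 1.854, 1.743, 1.603, 1.437, 1.247, 1.037, 0.81, 0.569, 0.319, 0.064, -0.192, -0.445, -0.691, -0.925, -1.144, -1.345, -1.523, -1.676, -1.802, -1.898, -1.963, -1.996] (distinct, 3 d.p.).
−49·(-2*cos(pi/49)) / ((2)−(-2*cos(pi/49))) = 49*cos(pi/49)/(cos(pi/49) + 1) = ϑ(G).
= 24.4748… (decimal).
24 ≤ 49*cos(pi/49)/(cos(pi/49) + 1) ≤ 25: both strict.

49*cos(pi/49)/(cos(pi/49) + 1)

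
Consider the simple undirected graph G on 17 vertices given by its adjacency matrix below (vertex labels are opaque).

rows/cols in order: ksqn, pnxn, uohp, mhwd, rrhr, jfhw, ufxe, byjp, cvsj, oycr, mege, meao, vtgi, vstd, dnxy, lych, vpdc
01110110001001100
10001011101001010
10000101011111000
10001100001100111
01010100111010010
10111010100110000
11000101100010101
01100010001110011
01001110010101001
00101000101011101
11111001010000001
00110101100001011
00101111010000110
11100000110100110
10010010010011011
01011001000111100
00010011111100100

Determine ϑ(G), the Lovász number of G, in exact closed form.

sqrt(17)

Vertex ksqn has 8 neighbors: pnxn, uohp, mhwd, jfhw, ufxe, mege, vstd, dnxy.
Vertex lych has 8 neighbors: pnxn, mhwd, rrhr, byjp, meao, vtgi, vstd, dnxy.
N(byjp) = {pnxn, uohp, ufxe, mege, meao, vtgi, lych, vpdc}, |N(byjp)| = 8.
Vertex rrhr has 8 neighbors: pnxn, mhwd, jfhw, cvsj, oycr, mege, vtgi, lych.
17-vertex 8-regular graph: Paley(17): SR with (k,λ,μ)=(8,3,4).
Distinct eigenvalues (to 6 d.p.): [8.0, 1.561553, -2.561553].
−17·(-sqrt(17)/2 - 1/2) / ((8)−(-sqrt(17)/2 - 1/2)) = sqrt(17) = ϑ(G).
= 4.123106… (decimal).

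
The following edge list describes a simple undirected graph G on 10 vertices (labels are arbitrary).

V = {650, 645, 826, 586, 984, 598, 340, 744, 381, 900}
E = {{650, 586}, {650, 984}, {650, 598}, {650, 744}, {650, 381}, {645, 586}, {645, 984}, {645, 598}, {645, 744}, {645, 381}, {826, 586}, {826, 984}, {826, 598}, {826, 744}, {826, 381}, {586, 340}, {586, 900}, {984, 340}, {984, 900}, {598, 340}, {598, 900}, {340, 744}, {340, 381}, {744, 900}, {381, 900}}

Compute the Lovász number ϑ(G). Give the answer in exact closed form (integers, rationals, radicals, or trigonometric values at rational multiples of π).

5

Vertex 598 has 5 neighbors: 650, 645, 826, 340, 900.
N(984) = {650, 645, 826, 340, 900}, |N(984)| = 5.
Vertex 826 has 5 neighbors: 586, 984, 598, 744, 381.
deg(340) = 5; N(340) = {586, 984, 598, 744, 381}.
K_{5,5} (perfect); ϑ(G) = α(G) = max{5,5} = 5.
ϑ(G) ≈ 5.0000.
Lovász sandwich 5 ≤ 5 ≤ 5: collapsed.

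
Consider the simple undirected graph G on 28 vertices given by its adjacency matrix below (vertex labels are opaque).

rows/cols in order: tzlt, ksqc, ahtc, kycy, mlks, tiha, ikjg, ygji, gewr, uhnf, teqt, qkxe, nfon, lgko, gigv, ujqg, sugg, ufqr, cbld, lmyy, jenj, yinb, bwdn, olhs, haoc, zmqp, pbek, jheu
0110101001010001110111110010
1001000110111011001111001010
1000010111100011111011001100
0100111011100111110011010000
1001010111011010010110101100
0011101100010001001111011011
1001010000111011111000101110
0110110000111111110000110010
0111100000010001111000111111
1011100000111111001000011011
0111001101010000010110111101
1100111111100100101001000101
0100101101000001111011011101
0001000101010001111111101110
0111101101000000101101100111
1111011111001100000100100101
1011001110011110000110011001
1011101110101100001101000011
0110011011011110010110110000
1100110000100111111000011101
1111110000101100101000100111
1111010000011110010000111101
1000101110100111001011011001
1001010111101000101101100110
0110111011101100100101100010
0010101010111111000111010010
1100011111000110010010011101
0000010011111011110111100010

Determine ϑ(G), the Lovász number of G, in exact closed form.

7

Vertex bwdn has 15 neighbors: tzlt, mlks, ikjg, ygji, gewr, teqt, lgko, gigv, ujqg, cbld, jenj, yinb, olhs, haoc, jheu.
Vertex ujqg has 15 neighbors: tzlt, ksqc, ahtc, kycy, tiha, ikjg, ygji, gewr, uhnf, nfon, lgko, lmyy, bwdn, zmqp, jheu.
deg(tiha) = 15; N(tiha) = {ahtc, kycy, mlks, ikjg, ygji, qkxe, ujqg, cbld, lmyy, jenj, yinb, olhs, haoc, pbek, jheu}.
deg(ksqc) = 15; N(ksqc) = {tzlt, kycy, ygji, gewr, teqt, qkxe, nfon, gigv, ujqg, cbld, lmyy, jenj, yinb, haoc, pbek}.
15-regular, N=28; Kneser-type, 2-subsets of [8].
The 3 distinct eigenvalues: [15.0, 1.0, -5.0].
Lovász (edge-transitive): ϑ = −28·(-5)/((15)−(-5)) = 7.
Numerically 7.00000000.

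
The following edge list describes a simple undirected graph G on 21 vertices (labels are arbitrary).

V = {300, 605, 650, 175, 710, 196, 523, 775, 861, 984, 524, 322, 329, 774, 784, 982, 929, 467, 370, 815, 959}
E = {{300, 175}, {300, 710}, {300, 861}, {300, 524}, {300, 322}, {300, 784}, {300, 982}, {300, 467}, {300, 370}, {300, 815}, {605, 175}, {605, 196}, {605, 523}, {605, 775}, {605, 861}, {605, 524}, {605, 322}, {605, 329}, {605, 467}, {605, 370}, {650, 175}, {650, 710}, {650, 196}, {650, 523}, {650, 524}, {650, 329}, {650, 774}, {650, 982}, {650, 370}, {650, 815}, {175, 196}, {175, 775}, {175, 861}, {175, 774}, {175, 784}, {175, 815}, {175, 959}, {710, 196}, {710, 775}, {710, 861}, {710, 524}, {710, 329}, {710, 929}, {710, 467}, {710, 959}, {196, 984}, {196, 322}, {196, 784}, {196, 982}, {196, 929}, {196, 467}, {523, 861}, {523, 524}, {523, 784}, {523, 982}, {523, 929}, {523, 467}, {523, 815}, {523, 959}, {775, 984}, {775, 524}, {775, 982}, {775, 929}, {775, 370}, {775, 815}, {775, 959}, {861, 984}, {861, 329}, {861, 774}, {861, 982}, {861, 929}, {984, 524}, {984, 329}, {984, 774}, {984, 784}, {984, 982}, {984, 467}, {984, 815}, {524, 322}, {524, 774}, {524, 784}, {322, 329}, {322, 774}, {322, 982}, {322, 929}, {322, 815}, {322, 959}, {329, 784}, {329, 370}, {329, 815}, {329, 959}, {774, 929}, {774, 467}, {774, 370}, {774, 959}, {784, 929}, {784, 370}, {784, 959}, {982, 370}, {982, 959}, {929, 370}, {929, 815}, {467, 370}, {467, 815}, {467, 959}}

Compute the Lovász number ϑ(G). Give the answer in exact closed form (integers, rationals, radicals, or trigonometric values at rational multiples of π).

N(929) = {710, 196, 523, 775, 861, 322, 774, 784, 370, 815}, |N(929)| = 10.
N(982) = {300, 650, 196, 523, 775, 861, 984, 322, 370, 959}, |N(982)| = 10.
Vertex 815 has 10 neighbors: 300, 650, 175, 523, 775, 984, 322, 329, 929, 467.
Vertex 650 has 10 neighbors: 175, 710, 196, 523, 524, 329, 774, 982, 370, 815.
10-regular, N=21; Kneser-type, 2-subsets of [7].
The 3 distinct eigenvalues: [10.0, 1.0, -4.0].
Lovász (edge-transitive): ϑ = −21·(-4)/((10)−(-4)) = 6.
= 6.000000000… (decimal).

6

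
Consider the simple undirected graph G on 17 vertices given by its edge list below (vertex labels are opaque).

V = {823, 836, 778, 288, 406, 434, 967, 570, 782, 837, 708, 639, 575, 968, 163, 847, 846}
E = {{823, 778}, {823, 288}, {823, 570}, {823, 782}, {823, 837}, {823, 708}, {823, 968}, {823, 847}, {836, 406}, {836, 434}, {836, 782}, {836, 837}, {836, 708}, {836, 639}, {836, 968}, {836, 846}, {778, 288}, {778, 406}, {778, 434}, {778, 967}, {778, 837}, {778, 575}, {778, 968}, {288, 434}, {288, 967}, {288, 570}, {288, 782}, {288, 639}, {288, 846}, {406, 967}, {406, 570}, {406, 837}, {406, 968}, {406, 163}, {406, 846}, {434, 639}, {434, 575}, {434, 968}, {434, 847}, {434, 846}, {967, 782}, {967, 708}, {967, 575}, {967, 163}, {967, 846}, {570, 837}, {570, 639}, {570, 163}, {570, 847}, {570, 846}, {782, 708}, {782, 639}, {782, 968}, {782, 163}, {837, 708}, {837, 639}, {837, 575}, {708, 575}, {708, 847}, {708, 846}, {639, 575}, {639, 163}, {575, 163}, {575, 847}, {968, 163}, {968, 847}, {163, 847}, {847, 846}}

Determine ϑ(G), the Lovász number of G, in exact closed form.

sqrt(17)

N(288) = {823, 778, 434, 967, 570, 782, 639, 846}, |N(288)| = 8.
N(434) = {836, 778, 288, 639, 575, 968, 847, 846}, |N(434)| = 8.
deg(837) = 8; N(837) = {823, 836, 778, 406, 570, 708, 639, 575}.
deg(406) = 8; N(406) = {836, 778, 967, 570, 837, 968, 163, 846}.
Regular of degree 8 on 17 vertices: Paley(17): SR with (k,λ,μ)=(8,3,4).
The 3 distinct eigenvalues: [8.0, 1.562, -2.562].
λ_max=8, λ_min=-sqrt(17)/2 - 1/2; ϑ = −17·λ_min/(λ_max−λ_min) = sqrt(17).
= 4.12310563… (decimal).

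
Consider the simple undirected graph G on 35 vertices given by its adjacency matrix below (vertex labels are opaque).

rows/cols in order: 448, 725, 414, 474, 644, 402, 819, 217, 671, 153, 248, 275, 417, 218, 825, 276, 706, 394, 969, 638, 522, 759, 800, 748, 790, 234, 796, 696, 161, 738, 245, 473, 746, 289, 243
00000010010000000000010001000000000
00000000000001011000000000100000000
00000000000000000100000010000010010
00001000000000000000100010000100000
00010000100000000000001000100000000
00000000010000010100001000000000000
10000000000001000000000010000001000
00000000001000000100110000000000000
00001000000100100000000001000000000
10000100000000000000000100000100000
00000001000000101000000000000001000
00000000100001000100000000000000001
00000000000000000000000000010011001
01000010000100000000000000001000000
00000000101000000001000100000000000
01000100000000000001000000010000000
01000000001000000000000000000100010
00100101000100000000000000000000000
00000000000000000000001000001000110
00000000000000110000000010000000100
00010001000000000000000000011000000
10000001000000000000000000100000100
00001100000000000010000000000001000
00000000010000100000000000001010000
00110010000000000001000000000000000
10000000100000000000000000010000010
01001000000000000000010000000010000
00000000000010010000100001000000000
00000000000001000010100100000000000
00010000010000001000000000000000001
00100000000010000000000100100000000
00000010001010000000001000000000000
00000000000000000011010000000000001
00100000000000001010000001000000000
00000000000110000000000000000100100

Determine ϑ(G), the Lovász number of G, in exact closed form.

Vertex 448 has 4 neighbors: 819, 153, 759, 234.
deg(790) = 4; N(790) = {414, 474, 819, 638}.
N(706) = {725, 248, 738, 289}, |N(706)| = 4.
deg(414) = 4; N(414) = {394, 790, 245, 289}.
4-regular, N=35; Kneser-type, 3-subsets of [7].
spec(A) ≈ [4.0, 2.0, -1.0, -3.0] (distinct, 5 d.p.).
With N=35: ϑ(G) = 35·(-1*(-3))/(4−(-3)) = 15.
ϑ(G) ≈ 15.000000000.

15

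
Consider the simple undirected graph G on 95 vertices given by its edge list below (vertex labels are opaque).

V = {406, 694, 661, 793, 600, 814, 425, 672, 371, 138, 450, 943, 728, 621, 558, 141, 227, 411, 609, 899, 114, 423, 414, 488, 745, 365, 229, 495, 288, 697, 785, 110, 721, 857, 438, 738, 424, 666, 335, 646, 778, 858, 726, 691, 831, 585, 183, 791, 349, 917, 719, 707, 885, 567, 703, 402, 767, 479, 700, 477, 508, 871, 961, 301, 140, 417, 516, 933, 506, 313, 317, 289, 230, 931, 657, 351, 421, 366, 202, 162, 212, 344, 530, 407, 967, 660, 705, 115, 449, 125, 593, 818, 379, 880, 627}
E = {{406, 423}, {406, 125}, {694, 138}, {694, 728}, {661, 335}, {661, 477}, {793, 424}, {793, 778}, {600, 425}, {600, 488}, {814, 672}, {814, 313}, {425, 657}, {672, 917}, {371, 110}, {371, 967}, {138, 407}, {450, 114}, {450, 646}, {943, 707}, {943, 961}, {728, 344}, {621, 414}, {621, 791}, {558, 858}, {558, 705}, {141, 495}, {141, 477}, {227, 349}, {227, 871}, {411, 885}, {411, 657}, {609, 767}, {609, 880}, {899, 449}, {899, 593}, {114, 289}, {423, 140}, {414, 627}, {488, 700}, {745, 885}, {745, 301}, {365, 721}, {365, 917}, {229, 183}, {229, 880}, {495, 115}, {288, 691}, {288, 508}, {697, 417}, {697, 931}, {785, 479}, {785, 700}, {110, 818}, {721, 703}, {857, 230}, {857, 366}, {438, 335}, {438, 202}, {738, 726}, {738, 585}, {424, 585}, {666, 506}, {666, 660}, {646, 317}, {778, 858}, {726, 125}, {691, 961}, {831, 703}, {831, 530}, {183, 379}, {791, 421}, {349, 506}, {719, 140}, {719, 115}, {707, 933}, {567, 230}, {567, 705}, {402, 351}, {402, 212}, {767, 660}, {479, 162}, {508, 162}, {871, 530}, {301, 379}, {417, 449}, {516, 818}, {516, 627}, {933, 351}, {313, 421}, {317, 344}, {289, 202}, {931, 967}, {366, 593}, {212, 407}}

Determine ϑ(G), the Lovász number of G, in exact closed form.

deg(609) = 2; N(609) = {767, 880}.
deg(593) = 2; N(593) = {899, 366}.
Vertex 943 has 2 neighbors: 707, 961.
deg(406) = 2; N(406) = {423, 125}.
2-regular, N=95; the odd cycle C_{95}.
A has 48 distinct eigenvalues ≈ [2.0, 1.9956, 1.9825, 1.9608, 1.9304, 1.8916, 1.8446, 1.7895, 1.7265, 1.656, 1.5783, 1.4936, 1.4025, 1.3052, 1.2022, 1.0939, 0.9808, 0.8635, 0.7424, 0.618, 0.491, 0.3618, 0.231, 0.0992, -0.0331, -0.1652, -0.2965, -0.4266, -0.5548, -0.6806, -0.8034, -0.9227, -1.0379, -1.1487, -1.2544, -1.3546, -1.4489, -1.5368, -1.618, -1.6922, -1.7589, -1.818, -1.8691, -1.9121, -1.9467, -1.9727, -1.9902, -1.9989].
Lovász (edge-transitive): ϑ = −95·(-2*cos(pi/95))/((2)−(-2*cos(pi/95))) = 95*cos(pi/95)/(cos(pi/95) + 1).
ϑ(G) ≈ 47.48701.
Lovász sandwich 47 ≤ 95*cos(pi/95)/(cos(pi/95) + 1) ≤ 48: both strict.

95*cos(pi/95)/(cos(pi/95) + 1)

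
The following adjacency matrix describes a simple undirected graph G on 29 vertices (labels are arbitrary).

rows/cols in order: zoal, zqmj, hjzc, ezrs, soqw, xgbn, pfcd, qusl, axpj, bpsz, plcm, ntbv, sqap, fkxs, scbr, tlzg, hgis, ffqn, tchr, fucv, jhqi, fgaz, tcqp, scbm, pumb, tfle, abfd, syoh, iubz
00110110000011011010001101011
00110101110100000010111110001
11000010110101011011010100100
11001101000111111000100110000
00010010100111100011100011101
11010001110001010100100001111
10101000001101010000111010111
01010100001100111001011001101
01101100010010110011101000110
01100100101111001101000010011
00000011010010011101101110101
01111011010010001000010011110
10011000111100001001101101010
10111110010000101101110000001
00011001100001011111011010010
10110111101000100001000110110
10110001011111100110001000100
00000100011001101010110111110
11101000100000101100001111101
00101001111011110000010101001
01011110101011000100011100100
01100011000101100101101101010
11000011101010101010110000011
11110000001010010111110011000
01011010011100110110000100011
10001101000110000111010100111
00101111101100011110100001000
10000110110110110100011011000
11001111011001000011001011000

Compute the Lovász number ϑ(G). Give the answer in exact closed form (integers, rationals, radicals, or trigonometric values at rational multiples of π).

N(fucv) = {hjzc, soqw, qusl, axpj, bpsz, plcm, sqap, fkxs, scbr, tlzg, fgaz, scbm, tfle, iubz}, |N(fucv)| = 14.
Vertex scbm has 14 neighbors: zoal, zqmj, hjzc, ezrs, plcm, sqap, tlzg, ffqn, tchr, fucv, jhqi, fgaz, pumb, tfle.
N(sqap) = {zoal, ezrs, soqw, axpj, bpsz, plcm, ntbv, hgis, fucv, jhqi, tcqp, scbm, tfle, syoh}, |N(sqap)| = 14.
N(ntbv) = {zqmj, hjzc, ezrs, soqw, pfcd, qusl, bpsz, sqap, hgis, fgaz, pumb, tfle, abfd, syoh}, |N(ntbv)| = 14.
Every vertex has degree 14 (N=29); SR(29,14,6,7) — a Paley graph.
The 3 distinct eigenvalues: [14.0, 2.193, -3.193].
With N=29: ϑ(G) = 29·(-(-sqrt(29)/2 - 1/2))/(14−(-sqrt(29)/2 - 1/2)) = sqrt(29).
ϑ(G) ≈ 5.385165.

sqrt(29)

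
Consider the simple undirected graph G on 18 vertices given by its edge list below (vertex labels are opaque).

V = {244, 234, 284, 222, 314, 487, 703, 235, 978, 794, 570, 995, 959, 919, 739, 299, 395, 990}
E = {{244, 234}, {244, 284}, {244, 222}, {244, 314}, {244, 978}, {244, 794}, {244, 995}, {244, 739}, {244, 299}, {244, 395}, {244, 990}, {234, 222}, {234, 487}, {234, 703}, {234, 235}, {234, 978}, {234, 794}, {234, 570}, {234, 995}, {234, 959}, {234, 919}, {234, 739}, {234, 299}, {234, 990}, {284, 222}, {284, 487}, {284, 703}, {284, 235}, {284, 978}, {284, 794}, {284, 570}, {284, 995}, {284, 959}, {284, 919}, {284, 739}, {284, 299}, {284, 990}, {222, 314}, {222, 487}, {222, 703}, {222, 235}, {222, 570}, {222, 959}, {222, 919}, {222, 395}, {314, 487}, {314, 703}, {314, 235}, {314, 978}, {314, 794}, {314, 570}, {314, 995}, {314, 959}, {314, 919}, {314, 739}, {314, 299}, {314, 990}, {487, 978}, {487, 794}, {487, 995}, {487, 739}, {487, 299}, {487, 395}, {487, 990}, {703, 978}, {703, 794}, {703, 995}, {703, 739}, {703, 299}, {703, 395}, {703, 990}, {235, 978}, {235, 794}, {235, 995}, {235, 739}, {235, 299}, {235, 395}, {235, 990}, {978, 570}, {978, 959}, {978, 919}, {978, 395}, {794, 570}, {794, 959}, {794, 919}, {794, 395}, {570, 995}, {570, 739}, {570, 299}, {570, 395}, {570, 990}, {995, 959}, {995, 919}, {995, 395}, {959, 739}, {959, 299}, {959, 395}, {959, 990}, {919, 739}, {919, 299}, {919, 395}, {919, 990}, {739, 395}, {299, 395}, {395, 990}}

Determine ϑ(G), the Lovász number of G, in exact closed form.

7

deg(919) = 11; N(919) = {234, 284, 222, 314, 978, 794, 995, 739, 299, 395, 990}.
Vertex 299 has 11 neighbors: 244, 234, 284, 314, 487, 703, 235, 570, 959, 919, 395.
N(959) = {234, 284, 222, 314, 978, 794, 995, 739, 299, 395, 990}, |N(959)| = 11.
N(235) = {234, 284, 222, 314, 978, 794, 995, 739, 299, 395, 990}, |N(235)| = 11.
Complete 3-partite, parts [7, 7, 4]: perfect, ϑ = α = 7.
≈ 7.00000 (to 5 d.p.).
Lovász sandwich 7 ≤ 7 ≤ 7: collapsed.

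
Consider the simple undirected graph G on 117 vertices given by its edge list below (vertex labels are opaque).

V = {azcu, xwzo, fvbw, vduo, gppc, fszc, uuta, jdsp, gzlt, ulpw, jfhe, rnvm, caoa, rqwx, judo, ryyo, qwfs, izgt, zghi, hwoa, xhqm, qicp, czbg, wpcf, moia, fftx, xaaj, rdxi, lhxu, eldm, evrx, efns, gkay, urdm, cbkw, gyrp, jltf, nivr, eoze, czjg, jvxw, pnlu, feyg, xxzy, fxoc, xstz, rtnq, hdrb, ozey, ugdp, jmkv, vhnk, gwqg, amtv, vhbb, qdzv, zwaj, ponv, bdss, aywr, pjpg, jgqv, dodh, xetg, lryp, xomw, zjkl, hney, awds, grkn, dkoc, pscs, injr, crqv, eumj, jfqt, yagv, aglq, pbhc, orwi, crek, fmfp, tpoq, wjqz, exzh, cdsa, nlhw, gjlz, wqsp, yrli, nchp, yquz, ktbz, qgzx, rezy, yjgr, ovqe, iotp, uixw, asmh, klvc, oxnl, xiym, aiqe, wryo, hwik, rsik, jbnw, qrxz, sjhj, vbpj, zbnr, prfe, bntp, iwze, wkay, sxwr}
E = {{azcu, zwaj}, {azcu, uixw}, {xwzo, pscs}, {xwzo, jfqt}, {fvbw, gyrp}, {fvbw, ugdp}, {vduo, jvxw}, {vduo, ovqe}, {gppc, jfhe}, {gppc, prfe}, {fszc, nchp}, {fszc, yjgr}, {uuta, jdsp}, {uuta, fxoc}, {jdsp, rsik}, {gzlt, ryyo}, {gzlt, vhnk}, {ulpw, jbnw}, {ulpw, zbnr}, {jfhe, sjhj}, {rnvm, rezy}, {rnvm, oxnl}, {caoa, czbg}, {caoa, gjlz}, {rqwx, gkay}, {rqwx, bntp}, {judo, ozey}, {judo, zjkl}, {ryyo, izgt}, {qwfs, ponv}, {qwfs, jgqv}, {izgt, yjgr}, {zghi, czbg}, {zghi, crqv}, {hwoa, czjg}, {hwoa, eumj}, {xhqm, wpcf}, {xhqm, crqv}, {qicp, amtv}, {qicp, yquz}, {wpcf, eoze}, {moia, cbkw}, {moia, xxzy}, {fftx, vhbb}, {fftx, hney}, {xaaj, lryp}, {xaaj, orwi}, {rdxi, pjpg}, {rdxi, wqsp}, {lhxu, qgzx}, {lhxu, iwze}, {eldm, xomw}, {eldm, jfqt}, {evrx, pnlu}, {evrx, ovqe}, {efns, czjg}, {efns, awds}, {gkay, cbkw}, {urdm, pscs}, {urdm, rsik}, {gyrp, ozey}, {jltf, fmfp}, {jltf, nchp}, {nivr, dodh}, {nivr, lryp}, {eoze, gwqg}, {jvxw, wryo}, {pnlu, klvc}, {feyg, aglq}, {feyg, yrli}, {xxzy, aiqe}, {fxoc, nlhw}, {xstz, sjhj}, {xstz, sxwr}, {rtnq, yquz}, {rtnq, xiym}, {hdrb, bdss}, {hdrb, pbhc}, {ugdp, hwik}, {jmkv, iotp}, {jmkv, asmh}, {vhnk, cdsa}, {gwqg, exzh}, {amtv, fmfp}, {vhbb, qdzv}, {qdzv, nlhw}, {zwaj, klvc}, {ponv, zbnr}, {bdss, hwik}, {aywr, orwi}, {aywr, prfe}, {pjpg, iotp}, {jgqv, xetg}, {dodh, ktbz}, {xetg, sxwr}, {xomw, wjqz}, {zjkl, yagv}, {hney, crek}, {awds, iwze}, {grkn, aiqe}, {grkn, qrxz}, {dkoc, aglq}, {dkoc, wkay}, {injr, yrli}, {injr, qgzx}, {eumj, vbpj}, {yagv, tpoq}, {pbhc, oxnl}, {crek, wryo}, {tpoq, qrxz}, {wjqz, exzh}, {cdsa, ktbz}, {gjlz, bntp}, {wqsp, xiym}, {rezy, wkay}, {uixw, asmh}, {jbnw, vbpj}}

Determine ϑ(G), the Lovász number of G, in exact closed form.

117*cos(pi/117)/(cos(pi/117) + 1)

deg(zjkl) = 2; N(zjkl) = {judo, yagv}.
deg(gzlt) = 2; N(gzlt) = {ryyo, vhnk}.
deg(crek) = 2; N(crek) = {hney, wryo}.
deg(wpcf) = 2; N(wpcf) = {xhqm, eoze}.
2-regular, N=117; the odd cycle C_{117}.
The 59 distinct eigenvalues: [2.0, 1.9971, 1.9885, 1.9741, 1.954, 1.9283, 1.8971, 1.8603, 1.8182, 1.7709, 1.7185, 1.6611, 1.5989, 1.5321, 1.4609, 1.3854, 1.306, 1.2228, 1.1361, 1.0461, 0.9531, 0.8574, 0.7592, 0.6587, 0.5564, 0.4525, 0.3473, 0.2411, 0.1342, 0.0269, -0.0805, -0.1877, -0.2943, -0.4001, -0.5047, -0.6078, -0.7092, -0.8086, -0.9056, -1.0, -1.0915, -1.1799, -1.2649, -1.3462, -1.4237, -1.497, -1.5661, -1.6306, -1.6904, -1.7453, -1.7952, -1.84, -1.8794, -1.9134, -1.9419, -1.9648, -1.982, -1.9935, -1.9993].
Lovász: ϑ = −117(-2*cos(pi/117))/(2+-(-1)*2*cos(pi/117)) = 117*cos(pi/117)/(cos(pi/117) + 1).
Numerically 58.4894543.
α=58, χ(Ḡ)=59; ϑ=117*cos(pi/117)/(cos(pi/117) + 1) lies between (both strict).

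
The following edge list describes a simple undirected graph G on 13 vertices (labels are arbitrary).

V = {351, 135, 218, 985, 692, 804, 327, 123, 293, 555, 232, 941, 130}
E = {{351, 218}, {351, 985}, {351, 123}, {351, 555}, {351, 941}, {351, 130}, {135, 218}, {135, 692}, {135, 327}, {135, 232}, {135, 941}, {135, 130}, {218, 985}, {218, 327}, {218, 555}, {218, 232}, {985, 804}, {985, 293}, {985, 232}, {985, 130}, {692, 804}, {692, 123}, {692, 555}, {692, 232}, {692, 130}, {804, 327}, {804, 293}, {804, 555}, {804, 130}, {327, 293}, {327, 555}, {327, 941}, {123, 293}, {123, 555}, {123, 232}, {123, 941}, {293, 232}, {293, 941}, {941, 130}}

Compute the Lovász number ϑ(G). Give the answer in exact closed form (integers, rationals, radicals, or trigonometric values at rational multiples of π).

sqrt(13)

deg(692) = 6; N(692) = {135, 804, 123, 555, 232, 130}.
N(123) = {351, 692, 293, 555, 232, 941}, |N(123)| = 6.
N(941) = {351, 135, 327, 123, 293, 130}, |N(941)| = 6.
deg(985) = 6; N(985) = {351, 218, 804, 293, 232, 130}.
13-vertex 6-regular graph: strongly regular (13,6,2,3).
Distinct eigenvalues (to 6 d.p.): [6.0, 1.302776, -2.302776].
λ_max=6, λ_min=-sqrt(13)/2 - 1/2; ϑ = −13·λ_min/(λ_max−λ_min) = sqrt(13).
Numerically 3.6055513.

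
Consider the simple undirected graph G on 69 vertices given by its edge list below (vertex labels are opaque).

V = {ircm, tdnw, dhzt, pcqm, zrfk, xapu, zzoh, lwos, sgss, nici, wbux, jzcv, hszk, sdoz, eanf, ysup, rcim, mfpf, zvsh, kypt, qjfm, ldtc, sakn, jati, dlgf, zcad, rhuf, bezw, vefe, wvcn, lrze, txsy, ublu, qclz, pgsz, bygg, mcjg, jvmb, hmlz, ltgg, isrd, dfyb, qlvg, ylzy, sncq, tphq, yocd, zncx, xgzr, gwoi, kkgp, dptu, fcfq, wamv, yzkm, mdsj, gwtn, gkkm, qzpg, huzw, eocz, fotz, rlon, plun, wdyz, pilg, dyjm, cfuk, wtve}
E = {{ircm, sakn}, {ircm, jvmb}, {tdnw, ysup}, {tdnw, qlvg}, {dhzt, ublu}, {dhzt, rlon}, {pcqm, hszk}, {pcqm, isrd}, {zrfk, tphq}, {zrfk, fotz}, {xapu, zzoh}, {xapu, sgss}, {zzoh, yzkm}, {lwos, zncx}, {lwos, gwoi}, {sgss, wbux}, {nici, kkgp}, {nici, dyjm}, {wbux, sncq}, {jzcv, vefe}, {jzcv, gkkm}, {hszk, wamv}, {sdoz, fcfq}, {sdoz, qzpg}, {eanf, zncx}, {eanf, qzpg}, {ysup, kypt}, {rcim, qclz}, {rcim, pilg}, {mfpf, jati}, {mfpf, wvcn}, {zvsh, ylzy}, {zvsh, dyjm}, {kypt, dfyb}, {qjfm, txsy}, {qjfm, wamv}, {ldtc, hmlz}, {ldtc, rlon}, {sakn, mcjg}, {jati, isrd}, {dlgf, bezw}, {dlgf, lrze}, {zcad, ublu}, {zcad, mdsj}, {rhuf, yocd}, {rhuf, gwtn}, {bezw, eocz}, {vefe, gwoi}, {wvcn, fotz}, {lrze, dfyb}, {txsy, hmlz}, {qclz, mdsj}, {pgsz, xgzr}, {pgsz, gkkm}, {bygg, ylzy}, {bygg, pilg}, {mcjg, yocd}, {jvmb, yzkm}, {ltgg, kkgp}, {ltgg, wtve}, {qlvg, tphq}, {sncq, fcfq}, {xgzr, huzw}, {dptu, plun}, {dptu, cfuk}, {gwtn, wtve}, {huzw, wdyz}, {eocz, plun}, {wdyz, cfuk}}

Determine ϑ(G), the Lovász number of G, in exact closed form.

69*cos(pi/69)/(cos(pi/69) + 1)

N(mfpf) = {jati, wvcn}, |N(mfpf)| = 2.
N(zncx) = {lwos, eanf}, |N(zncx)| = 2.
deg(fcfq) = 2; N(fcfq) = {sdoz, sncq}.
deg(qzpg) = 2; N(qzpg) = {sdoz, eanf}.
Every vertex has degree 2 (N=69); the odd cycle C_{69}.
spec(A) ≈ [2.0, 1.99171, 1.96692, 1.92583, 1.86879, 1.79626, 1.70884, 1.60726, 1.49237, 1.36511, 1.22653, 1.0778, 0.92013, 0.75484, 0.58329, 0.40691, 0.22716, 0.04553, -0.13648, -0.31737, -0.49562, -0.66976, -0.83835, -1.0, -1.15336, -1.29716, -1.43022, -1.55142, -1.65977, -1.75437, -1.83442, -1.89928, -1.9484, -1.98137, -1.99793] (distinct, 5 d.p.).
λ_max=2, λ_min=-2*cos(pi/69); ϑ = −69·λ_min/(λ_max−λ_min) = 69*cos(pi/69)/(cos(pi/69) + 1).
Numerically 34.4821141.
Sandwich: α(G)=34 ≤ ϑ(G)=69*cos(pi/69)/(cos(pi/69) + 1) ≤ χ(Ḡ)=35 (both strict).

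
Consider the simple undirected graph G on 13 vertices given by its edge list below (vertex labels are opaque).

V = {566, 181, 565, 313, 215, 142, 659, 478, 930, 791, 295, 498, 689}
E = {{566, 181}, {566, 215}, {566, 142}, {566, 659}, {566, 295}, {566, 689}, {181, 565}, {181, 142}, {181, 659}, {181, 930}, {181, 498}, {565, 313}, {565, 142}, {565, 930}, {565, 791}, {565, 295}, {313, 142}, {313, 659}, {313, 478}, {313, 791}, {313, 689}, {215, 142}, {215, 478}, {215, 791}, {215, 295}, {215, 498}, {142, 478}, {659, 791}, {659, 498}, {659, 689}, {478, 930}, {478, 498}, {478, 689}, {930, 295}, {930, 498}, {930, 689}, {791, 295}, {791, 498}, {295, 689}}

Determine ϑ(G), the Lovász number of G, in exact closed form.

sqrt(13)

deg(566) = 6; N(566) = {181, 215, 142, 659, 295, 689}.
Vertex 181 has 6 neighbors: 566, 565, 142, 659, 930, 498.
N(313) = {565, 142, 659, 478, 791, 689}, |N(313)| = 6.
deg(498) = 6; N(498) = {181, 215, 659, 478, 930, 791}.
13-vertex 6-regular graph: Paley(13): SR with (k,λ,μ)=(6,2,3).
The 3 distinct eigenvalues: [6.0, 1.3028, -2.3028].
Lovász: ϑ = −13(-sqrt(13)/2 - 1/2)/(6+-(-sqrt(13)/2 - 1/2)) = sqrt(13).
ϑ(G) ≈ 3.6056.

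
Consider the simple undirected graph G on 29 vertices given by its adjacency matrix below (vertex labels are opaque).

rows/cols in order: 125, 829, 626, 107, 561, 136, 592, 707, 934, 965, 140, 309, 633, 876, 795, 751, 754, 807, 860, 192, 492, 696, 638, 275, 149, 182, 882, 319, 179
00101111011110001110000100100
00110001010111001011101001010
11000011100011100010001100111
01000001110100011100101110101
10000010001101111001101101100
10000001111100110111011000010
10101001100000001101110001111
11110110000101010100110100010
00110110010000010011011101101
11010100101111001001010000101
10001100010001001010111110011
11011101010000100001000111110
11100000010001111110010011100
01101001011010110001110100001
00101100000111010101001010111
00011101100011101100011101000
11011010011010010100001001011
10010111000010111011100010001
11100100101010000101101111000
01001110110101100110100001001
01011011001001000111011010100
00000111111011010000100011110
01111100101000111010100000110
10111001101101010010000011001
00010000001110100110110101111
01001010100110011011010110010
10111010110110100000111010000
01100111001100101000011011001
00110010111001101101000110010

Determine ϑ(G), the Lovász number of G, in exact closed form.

N(492) = {829, 107, 561, 592, 707, 140, 876, 807, 860, 192, 696, 638, 149, 882}, |N(492)| = 14.
Vertex 696 has 14 neighbors: 136, 592, 707, 934, 965, 140, 633, 876, 751, 492, 149, 182, 882, 319.
Vertex 107 has 14 neighbors: 829, 707, 934, 965, 309, 751, 754, 807, 492, 638, 275, 149, 882, 179.
Vertex 626 has 14 neighbors: 125, 829, 592, 707, 934, 633, 876, 795, 860, 638, 275, 882, 319, 179.
14-regular, N=29; strongly regular (29,14,6,7).
A has 3 distinct eigenvalues ≈ [14.0, 2.193, -3.193].
Lovász: ϑ = −29(-sqrt(29)/2 - 1/2)/(14+-(-sqrt(29)/2 - 1/2)) = sqrt(29).
ϑ(G) ≈ 5.3852.

sqrt(29)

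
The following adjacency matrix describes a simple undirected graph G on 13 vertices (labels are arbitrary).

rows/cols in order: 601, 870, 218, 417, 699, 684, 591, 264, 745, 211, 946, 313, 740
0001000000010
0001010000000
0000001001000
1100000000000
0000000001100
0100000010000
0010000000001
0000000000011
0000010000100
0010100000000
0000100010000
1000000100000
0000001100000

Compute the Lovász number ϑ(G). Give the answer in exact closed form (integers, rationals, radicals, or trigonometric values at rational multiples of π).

13*cos(pi/13)/(cos(pi/13) + 1)

deg(601) = 2; N(601) = {417, 313}.
deg(740) = 2; N(740) = {591, 264}.
deg(313) = 2; N(313) = {601, 264}.
deg(699) = 2; N(699) = {211, 946}.
Every vertex has degree 2 (N=13); this is C_{13}, the 13-cycle.
spec(A) ≈ [2.0, 1.77091, 1.13613, 0.24107, -0.70921, -1.49702, -1.94188] (distinct, 5 d.p.).
ϑ = −N·λ_min/(λ_max−λ_min) = −13·(-2*cos(pi/13))/(2−(-2*cos(pi/13))) = 13*cos(pi/13)/(cos(pi/13) + 1).
≈ 6.4041686 (to 7 d.p.).
6 ≤ 13*cos(pi/13)/(cos(pi/13) + 1) ≤ 7: both strict.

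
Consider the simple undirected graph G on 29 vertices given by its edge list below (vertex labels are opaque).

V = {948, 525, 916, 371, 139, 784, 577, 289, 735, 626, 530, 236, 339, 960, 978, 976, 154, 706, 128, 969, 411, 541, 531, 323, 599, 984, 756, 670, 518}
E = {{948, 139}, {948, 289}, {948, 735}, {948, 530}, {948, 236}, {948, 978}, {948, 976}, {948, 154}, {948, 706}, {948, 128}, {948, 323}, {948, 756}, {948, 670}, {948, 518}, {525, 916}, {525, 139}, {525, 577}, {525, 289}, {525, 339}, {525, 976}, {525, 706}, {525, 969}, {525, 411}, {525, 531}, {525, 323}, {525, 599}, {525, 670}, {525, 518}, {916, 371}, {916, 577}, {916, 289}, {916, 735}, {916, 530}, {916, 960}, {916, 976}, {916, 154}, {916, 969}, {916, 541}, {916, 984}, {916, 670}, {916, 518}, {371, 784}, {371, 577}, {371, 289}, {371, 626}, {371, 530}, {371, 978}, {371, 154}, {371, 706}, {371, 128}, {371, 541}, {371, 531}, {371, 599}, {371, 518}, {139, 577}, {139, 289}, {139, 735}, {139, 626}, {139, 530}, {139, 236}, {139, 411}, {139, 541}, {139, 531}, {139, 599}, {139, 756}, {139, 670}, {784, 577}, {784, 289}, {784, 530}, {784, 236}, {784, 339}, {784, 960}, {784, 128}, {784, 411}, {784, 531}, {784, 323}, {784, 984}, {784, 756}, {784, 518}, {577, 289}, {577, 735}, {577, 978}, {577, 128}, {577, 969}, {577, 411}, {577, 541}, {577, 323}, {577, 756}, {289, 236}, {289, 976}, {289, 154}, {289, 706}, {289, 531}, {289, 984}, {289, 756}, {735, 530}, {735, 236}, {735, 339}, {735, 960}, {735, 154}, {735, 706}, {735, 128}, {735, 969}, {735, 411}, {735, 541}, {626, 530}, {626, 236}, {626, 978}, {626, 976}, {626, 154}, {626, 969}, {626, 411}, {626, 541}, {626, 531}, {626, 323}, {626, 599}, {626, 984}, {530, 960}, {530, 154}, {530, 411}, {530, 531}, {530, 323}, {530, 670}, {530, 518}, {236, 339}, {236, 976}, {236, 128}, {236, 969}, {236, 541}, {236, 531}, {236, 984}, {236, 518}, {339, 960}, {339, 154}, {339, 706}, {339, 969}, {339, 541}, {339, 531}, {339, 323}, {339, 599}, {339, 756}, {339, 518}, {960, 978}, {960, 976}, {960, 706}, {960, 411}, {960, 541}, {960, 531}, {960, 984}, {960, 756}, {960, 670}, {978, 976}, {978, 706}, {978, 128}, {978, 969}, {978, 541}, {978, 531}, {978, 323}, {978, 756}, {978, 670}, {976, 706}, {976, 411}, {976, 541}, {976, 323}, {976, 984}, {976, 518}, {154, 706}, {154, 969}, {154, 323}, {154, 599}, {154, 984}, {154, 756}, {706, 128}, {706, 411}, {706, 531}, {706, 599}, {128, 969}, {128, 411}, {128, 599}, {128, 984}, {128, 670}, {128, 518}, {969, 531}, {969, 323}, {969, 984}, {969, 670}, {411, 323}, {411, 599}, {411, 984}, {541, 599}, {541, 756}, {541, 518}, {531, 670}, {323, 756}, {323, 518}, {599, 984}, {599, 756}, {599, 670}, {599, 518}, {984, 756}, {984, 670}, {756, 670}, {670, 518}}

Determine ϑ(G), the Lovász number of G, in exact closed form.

deg(518) = 14; N(518) = {948, 525, 916, 371, 784, 530, 236, 339, 976, 128, 541, 323, 599, 670}.
deg(948) = 14; N(948) = {139, 289, 735, 530, 236, 978, 976, 154, 706, 128, 323, 756, 670, 518}.
Vertex 960 has 14 neighbors: 916, 784, 735, 530, 339, 978, 976, 706, 411, 541, 531, 984, 756, 670.
N(139) = {948, 525, 577, 289, 735, 626, 530, 236, 411, 541, 531, 599, 756, 670}, |N(139)| = 14.
29-vertex 14-regular graph: Paley(29): SR with (k,λ,μ)=(14,6,7).
Distinct eigenvalues (to 3 d.p.): [14.0, 2.193, -3.193].
Lovász: ϑ = −29(-sqrt(29)/2 - 1/2)/(14+-(-sqrt(29)/2 - 1/2)) = sqrt(29).
= 5.385164807… (decimal).

sqrt(29)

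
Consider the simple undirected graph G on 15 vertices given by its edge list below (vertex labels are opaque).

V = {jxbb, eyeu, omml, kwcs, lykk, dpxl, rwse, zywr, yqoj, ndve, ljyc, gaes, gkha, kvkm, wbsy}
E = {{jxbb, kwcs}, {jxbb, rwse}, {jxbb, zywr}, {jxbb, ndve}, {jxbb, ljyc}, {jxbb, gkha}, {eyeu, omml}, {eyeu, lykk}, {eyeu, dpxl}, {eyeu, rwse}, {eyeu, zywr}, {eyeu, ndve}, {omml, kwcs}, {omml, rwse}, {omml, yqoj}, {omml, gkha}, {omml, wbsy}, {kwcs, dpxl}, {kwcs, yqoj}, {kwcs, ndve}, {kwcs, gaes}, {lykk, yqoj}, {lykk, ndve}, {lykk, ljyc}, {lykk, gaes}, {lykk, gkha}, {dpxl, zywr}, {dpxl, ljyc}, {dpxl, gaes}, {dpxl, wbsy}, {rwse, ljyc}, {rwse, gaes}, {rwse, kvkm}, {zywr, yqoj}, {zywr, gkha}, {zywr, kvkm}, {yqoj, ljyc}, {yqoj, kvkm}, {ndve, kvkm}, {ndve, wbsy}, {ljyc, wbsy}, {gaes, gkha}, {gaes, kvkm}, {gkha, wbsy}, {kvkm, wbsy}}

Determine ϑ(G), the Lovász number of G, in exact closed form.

5

Vertex kwcs has 6 neighbors: jxbb, omml, dpxl, yqoj, ndve, gaes.
N(omml) = {eyeu, kwcs, rwse, yqoj, gkha, wbsy}, |N(omml)| = 6.
N(gaes) = {kwcs, lykk, dpxl, rwse, gkha, kvkm}, |N(gaes)| = 6.
Vertex ndve has 6 neighbors: jxbb, eyeu, kwcs, lykk, kvkm, wbsy.
15-vertex 6-regular graph: Kneser-type, 2-subsets of [6].
A has 3 distinct eigenvalues ≈ [6.0, 1.0, -3.0].
−15·(-3) / ((6)−(-3)) = 5 = ϑ(G).
= 5.0000000… (decimal).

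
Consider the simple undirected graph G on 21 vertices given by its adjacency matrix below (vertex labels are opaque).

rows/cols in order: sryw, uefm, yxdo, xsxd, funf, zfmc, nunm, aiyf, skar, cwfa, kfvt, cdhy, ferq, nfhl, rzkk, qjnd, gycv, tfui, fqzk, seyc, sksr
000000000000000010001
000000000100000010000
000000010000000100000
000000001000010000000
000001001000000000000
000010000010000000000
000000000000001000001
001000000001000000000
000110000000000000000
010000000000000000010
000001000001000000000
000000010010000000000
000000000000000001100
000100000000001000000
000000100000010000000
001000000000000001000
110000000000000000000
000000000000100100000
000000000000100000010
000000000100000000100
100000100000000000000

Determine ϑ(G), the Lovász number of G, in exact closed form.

N(gycv) = {sryw, uefm}, |N(gycv)| = 2.
deg(xsxd) = 2; N(xsxd) = {skar, nfhl}.
N(nfhl) = {xsxd, rzkk}, |N(nfhl)| = 2.
Vertex skar has 2 neighbors: xsxd, funf.
G on 21 vertices is 2-regular; the odd cycle C_{21}.
The 11 distinct eigenvalues: [2.0, 1.911, 1.652, 1.247, 0.731, 0.149, -0.445, -1.0, -1.466, -1.802, -1.978].
λ_max=2, λ_min=-2*cos(pi/21); ϑ = −21·λ_min/(λ_max−λ_min) = 21*cos(pi/21)/(cos(pi/21) + 1).
Numerically 10.441032529.
10 ≤ 21*cos(pi/21)/(cos(pi/21) + 1) ≤ 11: both strict.

21*cos(pi/21)/(cos(pi/21) + 1)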